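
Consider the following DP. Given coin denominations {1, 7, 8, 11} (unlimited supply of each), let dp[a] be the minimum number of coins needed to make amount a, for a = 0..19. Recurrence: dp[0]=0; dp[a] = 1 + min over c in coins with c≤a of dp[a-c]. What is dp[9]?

 a  0  1  2  3  4  5  6  7  8  9 10 11 12 13 14 15 16 17 18 19
dp  0  1  2  3  4  5  6  1  1  2  3  1  2  3  2  2  2  3  2  2

2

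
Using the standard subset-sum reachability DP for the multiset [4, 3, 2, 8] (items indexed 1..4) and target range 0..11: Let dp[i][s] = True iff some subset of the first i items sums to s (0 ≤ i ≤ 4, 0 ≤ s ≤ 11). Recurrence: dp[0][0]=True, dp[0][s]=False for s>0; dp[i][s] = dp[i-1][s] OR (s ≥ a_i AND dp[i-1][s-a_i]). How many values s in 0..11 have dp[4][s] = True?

11

i\s   0   1   2   3   4   5   6   7   8   9  10  11
  0   T   F   F   F   F   F   F   F   F   F   F   F
  1   T   F   F   F   T   F   F   F   F   F   F   F
  2   T   F   F   T   T   F   F   T   F   F   F   F
  3   T   F   T   T   T   T   T   T   F   T   F   F
  4   T   F   T   T   T   T   T   T   T   T   T   T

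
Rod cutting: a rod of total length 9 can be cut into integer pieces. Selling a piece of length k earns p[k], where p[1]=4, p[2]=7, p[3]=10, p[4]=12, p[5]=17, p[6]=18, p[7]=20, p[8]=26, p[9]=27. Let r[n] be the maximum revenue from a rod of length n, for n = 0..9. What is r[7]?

28

   n    0    1    2    3    4    5    6    7    8    9
r[n]    0    4    8   12   16   20   24   28   32   36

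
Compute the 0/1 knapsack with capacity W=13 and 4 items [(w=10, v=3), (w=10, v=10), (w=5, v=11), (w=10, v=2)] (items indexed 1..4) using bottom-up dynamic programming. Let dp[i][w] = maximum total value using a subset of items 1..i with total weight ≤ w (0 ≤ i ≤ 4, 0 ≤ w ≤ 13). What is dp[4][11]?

11

i\w   0   1   2   3   4   5   6   7   8   9  10  11  12  13
  0   0   0   0   0   0   0   0   0   0   0   0   0   0   0
  1   0   0   0   0   0   0   0   0   0   0   3   3   3   3
  2   0   0   0   0   0   0   0   0   0   0  10  10  10  10
  3   0   0   0   0   0  11  11  11  11  11  11  11  11  11
  4   0   0   0   0   0  11  11  11  11  11  11  11  11  11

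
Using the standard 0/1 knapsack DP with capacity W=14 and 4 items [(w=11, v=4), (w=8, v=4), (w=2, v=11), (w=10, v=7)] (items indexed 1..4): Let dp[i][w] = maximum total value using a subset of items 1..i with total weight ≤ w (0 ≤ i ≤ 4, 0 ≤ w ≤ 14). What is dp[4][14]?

i\w   0   1   2   3   4   5   6   7   8   9  10  11  12  13  14
  0   0   0   0   0   0   0   0   0   0   0   0   0   0   0   0
  1   0   0   0   0   0   0   0   0   0   0   0   4   4   4   4
  2   0   0   0   0   0   0   0   0   4   4   4   4   4   4   4
  3   0   0  11  11  11  11  11  11  11  11  15  15  15  15  15
  4   0   0  11  11  11  11  11  11  11  11  15  15  18  18  18

18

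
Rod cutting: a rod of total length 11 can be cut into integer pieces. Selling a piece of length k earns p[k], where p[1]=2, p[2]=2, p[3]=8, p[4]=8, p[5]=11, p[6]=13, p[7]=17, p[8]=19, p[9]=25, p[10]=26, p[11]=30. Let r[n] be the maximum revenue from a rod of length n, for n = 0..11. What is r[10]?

   n    0    1    2    3    4    5    6    7    8    9   10   11
r[n]    0    2    4    8   10   12   16   18   20   25   27   30

27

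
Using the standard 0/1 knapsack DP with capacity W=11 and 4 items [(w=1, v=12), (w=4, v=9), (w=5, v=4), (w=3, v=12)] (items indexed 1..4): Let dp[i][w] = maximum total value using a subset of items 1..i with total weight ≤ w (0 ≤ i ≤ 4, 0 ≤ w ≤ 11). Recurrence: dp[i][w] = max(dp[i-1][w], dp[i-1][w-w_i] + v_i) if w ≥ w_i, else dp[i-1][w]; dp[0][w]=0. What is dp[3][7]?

i\w   0   1   2   3   4   5   6   7   8   9  10  11
  0   0   0   0   0   0   0   0   0   0   0   0   0
  1   0  12  12  12  12  12  12  12  12  12  12  12
  2   0  12  12  12  12  21  21  21  21  21  21  21
  3   0  12  12  12  12  21  21  21  21  21  25  25
  4   0  12  12  12  24  24  24  24  33  33  33  33

21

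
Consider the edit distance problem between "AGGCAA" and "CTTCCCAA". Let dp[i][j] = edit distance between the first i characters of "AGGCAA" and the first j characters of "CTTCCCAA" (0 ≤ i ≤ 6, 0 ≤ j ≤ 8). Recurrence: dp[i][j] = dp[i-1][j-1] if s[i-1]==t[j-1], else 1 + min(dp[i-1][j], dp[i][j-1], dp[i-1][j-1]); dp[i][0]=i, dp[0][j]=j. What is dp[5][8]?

   ''  C  T  T  C  C  C  A  A
''  0  1  2  3  4  5  6  7  8
 A  1  1  2  3  4  5  6  6  7
 G  2  2  2  3  4  5  6  7  7
 G  3  3  3  3  4  5  6  7  8
 C  4  3  4  4  3  4  5  6  7
 A  5  4  4  5  4  4  5  5  6
 A  6  5  5  5  5  5  5  5  5

6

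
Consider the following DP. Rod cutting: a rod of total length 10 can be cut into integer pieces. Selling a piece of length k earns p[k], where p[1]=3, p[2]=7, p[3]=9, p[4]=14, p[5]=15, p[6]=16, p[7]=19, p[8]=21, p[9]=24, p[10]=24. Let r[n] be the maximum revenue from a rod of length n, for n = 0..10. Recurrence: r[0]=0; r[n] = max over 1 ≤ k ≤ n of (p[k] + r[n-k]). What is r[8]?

   n    0    1    2    3    4    5    6    7    8    9   10
r[n]    0    3    7   10   14   17   21   24   28   31   35

28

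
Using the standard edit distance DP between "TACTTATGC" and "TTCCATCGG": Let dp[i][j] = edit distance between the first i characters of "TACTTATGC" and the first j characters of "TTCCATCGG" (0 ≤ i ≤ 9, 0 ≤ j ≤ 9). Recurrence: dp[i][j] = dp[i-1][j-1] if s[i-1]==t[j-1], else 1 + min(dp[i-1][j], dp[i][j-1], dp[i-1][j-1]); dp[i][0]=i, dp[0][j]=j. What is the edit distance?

   ''  T  T  C  C  A  T  C  G  G
''  0  1  2  3  4  5  6  7  8  9
 T  1  0  1  2  3  4  5  6  7  8
 A  2  1  1  2  3  3  4  5  6  7
 C  3  2  2  1  2  3  4  4  5  6
 T  4  3  2  2  2  3  3  4  5  6
 T  5  4  3  3  3  3  3  4  5  6
 A  6  5  4  4  4  3  4  4  5  6
 T  7  6  5  5  5  4  3  4  5  6
 G  8  7  6  6  6  5  4  4  4  5
 C  9  8  7  6  6  6  5  4  5  5

5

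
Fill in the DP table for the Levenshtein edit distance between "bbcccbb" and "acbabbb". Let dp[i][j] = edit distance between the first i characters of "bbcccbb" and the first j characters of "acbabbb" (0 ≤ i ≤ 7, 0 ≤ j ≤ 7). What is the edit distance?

   ''  a  c  b  a  b  b  b
''  0  1  2  3  4  5  6  7
 b  1  1  2  2  3  4  5  6
 b  2  2  2  2  3  3  4  5
 c  3  3  2  3  3  4  4  5
 c  4  4  3  3  4  4  5  5
 c  5  5  4  4  4  5  5  6
 b  6  6  5  4  5  4  5  5
 b  7  7  6  5  5  5  4  5

5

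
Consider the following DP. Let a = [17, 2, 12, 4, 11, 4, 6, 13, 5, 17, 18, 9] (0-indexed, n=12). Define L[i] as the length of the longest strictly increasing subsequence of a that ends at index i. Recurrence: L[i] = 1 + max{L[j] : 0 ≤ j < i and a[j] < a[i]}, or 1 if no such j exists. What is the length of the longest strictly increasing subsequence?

6

   i    0    1    2    3    4    5    6    7    8    9   10   11
a[i]   17    2   12    4   11    4    6   13    5   17   18    9
L[i]    1    1    2    2    3    2    3    4    3    5    6    4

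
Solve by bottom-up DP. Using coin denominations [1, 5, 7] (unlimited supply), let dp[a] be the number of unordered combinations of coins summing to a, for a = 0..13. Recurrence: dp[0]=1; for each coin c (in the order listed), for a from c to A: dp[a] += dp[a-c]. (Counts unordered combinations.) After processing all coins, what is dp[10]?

after  coin     0     1     2     3     4     5     6     7     8     9    10    11    12    13
          1     1     1     1     1     1     1     1     1     1     1     1     1     1     1
          5     1     1     1     1     1     2     2     2     2     2     3     3     3     3
          7     1     1     1     1     1     2     2     3     3     3     4     4     5     5

4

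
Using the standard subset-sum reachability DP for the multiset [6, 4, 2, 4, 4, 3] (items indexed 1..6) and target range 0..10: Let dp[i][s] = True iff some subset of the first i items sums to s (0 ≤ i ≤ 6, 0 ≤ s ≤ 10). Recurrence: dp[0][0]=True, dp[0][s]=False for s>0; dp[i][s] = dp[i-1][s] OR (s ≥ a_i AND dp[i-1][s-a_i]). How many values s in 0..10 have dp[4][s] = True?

6

i\s   0   1   2   3   4   5   6   7   8   9  10
  0   T   F   F   F   F   F   F   F   F   F   F
  1   T   F   F   F   F   F   T   F   F   F   F
  2   T   F   F   F   T   F   T   F   F   F   T
  3   T   F   T   F   T   F   T   F   T   F   T
  4   T   F   T   F   T   F   T   F   T   F   T
  5   T   F   T   F   T   F   T   F   T   F   T
  6   T   F   T   T   T   T   T   T   T   T   T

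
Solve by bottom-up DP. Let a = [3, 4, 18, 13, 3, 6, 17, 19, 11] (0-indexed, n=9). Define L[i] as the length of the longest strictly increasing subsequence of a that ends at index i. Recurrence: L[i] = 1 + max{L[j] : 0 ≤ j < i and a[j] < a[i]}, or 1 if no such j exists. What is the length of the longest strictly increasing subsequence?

   i    0    1    2    3    4    5    6    7    8
a[i]    3    4   18   13    3    6   17   19   11
L[i]    1    2    3    3    1    3    4    5    4

5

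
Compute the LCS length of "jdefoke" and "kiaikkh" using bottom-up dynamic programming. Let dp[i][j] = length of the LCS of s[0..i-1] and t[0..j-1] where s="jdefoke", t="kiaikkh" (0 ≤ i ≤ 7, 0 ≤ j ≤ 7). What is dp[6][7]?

   ''  k  i  a  i  k  k  h
''  0  0  0  0  0  0  0  0
 j  0  0  0  0  0  0  0  0
 d  0  0  0  0  0  0  0  0
 e  0  0  0  0  0  0  0  0
 f  0  0  0  0  0  0  0  0
 o  0  0  0  0  0  0  0  0
 k  0  1  1  1  1  1  1  1
 e  0  1  1  1  1  1  1  1

1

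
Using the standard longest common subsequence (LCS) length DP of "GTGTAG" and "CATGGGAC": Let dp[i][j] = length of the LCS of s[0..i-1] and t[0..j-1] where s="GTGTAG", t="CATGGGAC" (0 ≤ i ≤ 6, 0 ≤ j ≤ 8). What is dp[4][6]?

2

   ''  C  A  T  G  G  G  A  C
''  0  0  0  0  0  0  0  0  0
 G  0  0  0  0  1  1  1  1  1
 T  0  0  0  1  1  1  1  1  1
 G  0  0  0  1  2  2  2  2  2
 T  0  0  0  1  2  2  2  2  2
 A  0  0  1  1  2  2  2  3  3
 G  0  0  1  1  2  3  3  3  3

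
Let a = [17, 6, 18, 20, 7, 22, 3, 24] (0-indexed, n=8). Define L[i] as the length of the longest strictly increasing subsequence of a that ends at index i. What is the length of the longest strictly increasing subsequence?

5

   i    0    1    2    3    4    5    6    7
a[i]   17    6   18   20    7   22    3   24
L[i]    1    1    2    3    2    4    1    5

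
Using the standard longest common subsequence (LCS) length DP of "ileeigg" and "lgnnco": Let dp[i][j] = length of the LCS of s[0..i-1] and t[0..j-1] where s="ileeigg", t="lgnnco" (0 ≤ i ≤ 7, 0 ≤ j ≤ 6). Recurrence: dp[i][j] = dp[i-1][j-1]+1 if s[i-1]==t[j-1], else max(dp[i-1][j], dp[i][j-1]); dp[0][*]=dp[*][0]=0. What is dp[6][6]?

   ''  l  g  n  n  c  o
''  0  0  0  0  0  0  0
 i  0  0  0  0  0  0  0
 l  0  1  1  1  1  1  1
 e  0  1  1  1  1  1  1
 e  0  1  1  1  1  1  1
 i  0  1  1  1  1  1  1
 g  0  1  2  2  2  2  2
 g  0  1  2  2  2  2  2

2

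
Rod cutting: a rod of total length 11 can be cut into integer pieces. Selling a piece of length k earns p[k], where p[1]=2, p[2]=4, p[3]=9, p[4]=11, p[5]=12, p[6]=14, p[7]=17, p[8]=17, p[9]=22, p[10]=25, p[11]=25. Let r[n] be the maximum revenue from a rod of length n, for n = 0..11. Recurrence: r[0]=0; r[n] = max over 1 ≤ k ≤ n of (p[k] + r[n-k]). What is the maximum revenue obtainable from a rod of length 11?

   n    0    1    2    3    4    5    6    7    8    9   10   11
r[n]    0    2    4    9   11   13   18   20   22   27   29   31

31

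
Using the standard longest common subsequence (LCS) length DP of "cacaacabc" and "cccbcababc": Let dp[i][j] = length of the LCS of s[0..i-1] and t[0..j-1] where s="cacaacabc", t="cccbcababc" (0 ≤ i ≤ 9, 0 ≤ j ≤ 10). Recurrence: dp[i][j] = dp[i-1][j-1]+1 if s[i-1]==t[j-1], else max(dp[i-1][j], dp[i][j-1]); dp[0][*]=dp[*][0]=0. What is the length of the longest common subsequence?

   ''  c  c  c  b  c  a  b  a  b  c
''  0  0  0  0  0  0  0  0  0  0  0
 c  0  1  1  1  1  1  1  1  1  1  1
 a  0  1  1  1  1  1  2  2  2  2  2
 c  0  1  2  2  2  2  2  2  2  2  3
 a  0  1  2  2  2  2  3  3  3  3  3
 a  0  1  2  2  2  2  3  3  4  4  4
 c  0  1  2  3  3  3  3  3  4  4  5
 a  0  1  2  3  3  3  4  4  4  4  5
 b  0  1  2  3  4  4  4  5  5  5  5
 c  0  1  2  3  4  5  5  5  5  5  6

6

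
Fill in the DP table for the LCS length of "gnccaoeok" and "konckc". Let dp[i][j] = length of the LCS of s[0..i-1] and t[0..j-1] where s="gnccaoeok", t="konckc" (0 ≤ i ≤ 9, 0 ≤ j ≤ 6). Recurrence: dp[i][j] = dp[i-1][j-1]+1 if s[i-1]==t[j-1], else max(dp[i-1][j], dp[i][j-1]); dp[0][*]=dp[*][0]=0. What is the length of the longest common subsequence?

   ''  k  o  n  c  k  c
''  0  0  0  0  0  0  0
 g  0  0  0  0  0  0  0
 n  0  0  0  1  1  1  1
 c  0  0  0  1  2  2  2
 c  0  0  0  1  2  2  3
 a  0  0  0  1  2  2  3
 o  0  0  1  1  2  2  3
 e  0  0  1  1  2  2  3
 o  0  0  1  1  2  2  3
 k  0  1  1  1  2  3  3

3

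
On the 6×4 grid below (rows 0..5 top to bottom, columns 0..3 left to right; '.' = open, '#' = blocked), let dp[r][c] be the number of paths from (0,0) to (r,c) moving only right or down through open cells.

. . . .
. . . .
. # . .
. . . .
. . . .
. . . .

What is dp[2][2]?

3

r\c   0   1   2   3
  0   1   1   1   1
  1   1   2   3   4
  2   1   0   3   7
  3   1   1   4  11
  4   1   2   6  17
  5   1   3   9  26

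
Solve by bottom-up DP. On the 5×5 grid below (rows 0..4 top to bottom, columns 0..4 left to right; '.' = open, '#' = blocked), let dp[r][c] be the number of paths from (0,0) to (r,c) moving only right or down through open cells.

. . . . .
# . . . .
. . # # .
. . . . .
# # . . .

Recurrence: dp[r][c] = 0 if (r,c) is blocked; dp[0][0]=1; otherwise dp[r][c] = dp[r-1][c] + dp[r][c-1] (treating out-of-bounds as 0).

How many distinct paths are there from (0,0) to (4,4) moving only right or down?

7

r\c   0   1   2   3   4
  0   1   1   1   1   1
  1   0   1   2   3   4
  2   0   1   0   0   4
  3   0   1   1   1   5
  4   0   0   1   2   7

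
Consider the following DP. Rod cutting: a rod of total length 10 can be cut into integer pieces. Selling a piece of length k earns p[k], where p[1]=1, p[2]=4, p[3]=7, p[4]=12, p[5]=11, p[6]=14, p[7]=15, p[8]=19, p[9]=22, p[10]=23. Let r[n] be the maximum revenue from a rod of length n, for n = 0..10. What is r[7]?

   n    0    1    2    3    4    5    6    7    8    9   10
r[n]    0    1    4    7   12   13   16   19   24   25   28

19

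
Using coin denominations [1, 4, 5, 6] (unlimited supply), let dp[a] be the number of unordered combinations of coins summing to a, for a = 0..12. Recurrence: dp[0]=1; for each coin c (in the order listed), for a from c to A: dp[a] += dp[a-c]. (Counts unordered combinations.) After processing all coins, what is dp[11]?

9

after  coin     0     1     2     3     4     5     6     7     8     9    10    11    12
          1     1     1     1     1     1     1     1     1     1     1     1     1     1
          4     1     1     1     1     2     2     2     2     3     3     3     3     4
          5     1     1     1     1     2     3     3     3     4     5     6     6     7
          6     1     1     1     1     2     3     4     4     5     6     8     9    11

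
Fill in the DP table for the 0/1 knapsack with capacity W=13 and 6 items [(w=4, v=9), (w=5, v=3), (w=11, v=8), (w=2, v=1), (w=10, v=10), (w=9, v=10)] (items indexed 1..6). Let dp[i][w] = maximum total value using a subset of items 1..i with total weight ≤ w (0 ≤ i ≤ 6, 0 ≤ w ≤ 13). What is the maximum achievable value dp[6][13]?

19

i\w   0   1   2   3   4   5   6   7   8   9  10  11  12  13
  0   0   0   0   0   0   0   0   0   0   0   0   0   0   0
  1   0   0   0   0   9   9   9   9   9   9   9   9   9   9
  2   0   0   0   0   9   9   9   9   9  12  12  12  12  12
  3   0   0   0   0   9   9   9   9   9  12  12  12  12  12
  4   0   0   1   1   9   9  10  10  10  12  12  13  13  13
  5   0   0   1   1   9   9  10  10  10  12  12  13  13  13
  6   0   0   1   1   9   9  10  10  10  12  12  13  13  19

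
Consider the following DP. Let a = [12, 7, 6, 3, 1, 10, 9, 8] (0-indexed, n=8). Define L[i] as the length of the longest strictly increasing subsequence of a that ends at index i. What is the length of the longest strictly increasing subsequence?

2

   i    0    1    2    3    4    5    6    7
a[i]   12    7    6    3    1   10    9    8
L[i]    1    1    1    1    1    2    2    2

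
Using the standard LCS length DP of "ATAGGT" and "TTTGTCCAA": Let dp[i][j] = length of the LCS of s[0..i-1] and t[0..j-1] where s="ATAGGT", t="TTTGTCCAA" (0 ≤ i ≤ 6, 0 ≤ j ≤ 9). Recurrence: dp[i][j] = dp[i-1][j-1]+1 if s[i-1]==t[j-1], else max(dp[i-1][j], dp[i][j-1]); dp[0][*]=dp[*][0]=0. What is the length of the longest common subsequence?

3

   ''  T  T  T  G  T  C  C  A  A
''  0  0  0  0  0  0  0  0  0  0
 A  0  0  0  0  0  0  0  0  1  1
 T  0  1  1  1  1  1  1  1  1  1
 A  0  1  1  1  1  1  1  1  2  2
 G  0  1  1  1  2  2  2  2  2  2
 G  0  1  1  1  2  2  2  2  2  2
 T  0  1  2  2  2  3  3  3  3  3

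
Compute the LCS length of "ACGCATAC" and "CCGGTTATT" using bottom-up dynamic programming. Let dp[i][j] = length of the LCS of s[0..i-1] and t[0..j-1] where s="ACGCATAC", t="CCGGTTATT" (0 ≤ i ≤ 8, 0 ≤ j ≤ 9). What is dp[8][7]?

   ''  C  C  G  G  T  T  A  T  T
''  0  0  0  0  0  0  0  0  0  0
 A  0  0  0  0  0  0  0  1  1  1
 C  0  1  1  1  1  1  1  1  1  1
 G  0  1  1  2  2  2  2  2  2  2
 C  0  1  2  2  2  2  2  2  2  2
 A  0  1  2  2  2  2  2  3  3  3
 T  0  1  2  2  2  3  3  3  4  4
 A  0  1  2  2  2  3  3  4  4  4
 C  0  1  2  2  2  3  3  4  4  4

4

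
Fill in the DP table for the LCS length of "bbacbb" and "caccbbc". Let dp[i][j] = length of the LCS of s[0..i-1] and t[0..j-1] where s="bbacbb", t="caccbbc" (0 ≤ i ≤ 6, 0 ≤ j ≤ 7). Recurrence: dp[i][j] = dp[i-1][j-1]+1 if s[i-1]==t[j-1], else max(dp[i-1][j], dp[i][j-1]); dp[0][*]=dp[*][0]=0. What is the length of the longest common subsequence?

4

   ''  c  a  c  c  b  b  c
''  0  0  0  0  0  0  0  0
 b  0  0  0  0  0  1  1  1
 b  0  0  0  0  0  1  2  2
 a  0  0  1  1  1  1  2  2
 c  0  1  1  2  2  2  2  3
 b  0  1  1  2  2  3  3  3
 b  0  1  1  2  2  3  4  4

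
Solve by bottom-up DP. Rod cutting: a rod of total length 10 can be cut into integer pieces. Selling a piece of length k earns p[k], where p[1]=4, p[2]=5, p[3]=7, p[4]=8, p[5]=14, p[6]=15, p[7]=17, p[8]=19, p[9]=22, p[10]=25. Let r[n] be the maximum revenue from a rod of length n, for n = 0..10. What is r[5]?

   n    0    1    2    3    4    5    6    7    8    9   10
r[n]    0    4    8   12   16   20   24   28   32   36   40

20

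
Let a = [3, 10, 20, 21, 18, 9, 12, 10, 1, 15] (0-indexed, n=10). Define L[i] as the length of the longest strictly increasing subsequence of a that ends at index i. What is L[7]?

   i    0    1    2    3    4    5    6    7    8    9
a[i]    3   10   20   21   18    9   12   10    1   15
L[i]    1    2    3    4    3    2    3    3    1    4

3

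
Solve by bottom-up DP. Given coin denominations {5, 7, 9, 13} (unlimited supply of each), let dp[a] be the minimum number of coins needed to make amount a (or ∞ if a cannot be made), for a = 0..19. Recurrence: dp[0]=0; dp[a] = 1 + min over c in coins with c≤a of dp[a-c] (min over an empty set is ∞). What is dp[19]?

 a  0  1  2  3  4  5  6  7  8  9 10 11 12 13 14 15 16 17 18 19
dp  0  -  -  -  -  1  -  1  -  1  2  -  2  1  2  3  2  3  2  3
(- denotes ∞ / unreachable)

3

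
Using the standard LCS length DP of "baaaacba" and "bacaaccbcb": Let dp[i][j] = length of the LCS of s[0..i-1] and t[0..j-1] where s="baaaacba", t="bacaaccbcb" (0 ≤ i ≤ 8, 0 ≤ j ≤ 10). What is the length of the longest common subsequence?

   ''  b  a  c  a  a  c  c  b  c  b
''  0  0  0  0  0  0  0  0  0  0  0
 b  0  1  1  1  1  1  1  1  1  1  1
 a  0  1  2  2  2  2  2  2  2  2  2
 a  0  1  2  2  3  3  3  3  3  3  3
 a  0  1  2  2  3  4  4  4  4  4  4
 a  0  1  2  2  3  4  4  4  4  4  4
 c  0  1  2  3  3  4  5  5  5  5  5
 b  0  1  2  3  3  4  5  5  6  6  6
 a  0  1  2  3  4  4  5  5  6  6  6

6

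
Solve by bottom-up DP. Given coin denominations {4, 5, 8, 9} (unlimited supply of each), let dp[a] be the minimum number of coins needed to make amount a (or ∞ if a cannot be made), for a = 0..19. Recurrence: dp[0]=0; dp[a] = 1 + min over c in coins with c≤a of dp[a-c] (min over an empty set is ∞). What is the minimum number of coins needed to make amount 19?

3

 a  0  1  2  3  4  5  6  7  8  9 10 11 12 13 14 15 16 17 18 19
dp  0  -  -  -  1  1  -  -  1  1  2  -  2  2  2  3  2  2  2  3
(- denotes ∞ / unreachable)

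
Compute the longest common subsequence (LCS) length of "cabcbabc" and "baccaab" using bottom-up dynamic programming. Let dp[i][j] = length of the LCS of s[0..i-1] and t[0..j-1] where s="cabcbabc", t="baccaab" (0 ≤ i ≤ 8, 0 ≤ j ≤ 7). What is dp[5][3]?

   ''  b  a  c  c  a  a  b
''  0  0  0  0  0  0  0  0
 c  0  0  0  1  1  1  1  1
 a  0  0  1  1  1  2  2  2
 b  0  1  1  1  1  2  2  3
 c  0  1  1  2  2  2  2  3
 b  0  1  1  2  2  2  2  3
 a  0  1  2  2  2  3  3  3
 b  0  1  2  2  2  3  3  4
 c  0  1  2  3  3  3  3  4

2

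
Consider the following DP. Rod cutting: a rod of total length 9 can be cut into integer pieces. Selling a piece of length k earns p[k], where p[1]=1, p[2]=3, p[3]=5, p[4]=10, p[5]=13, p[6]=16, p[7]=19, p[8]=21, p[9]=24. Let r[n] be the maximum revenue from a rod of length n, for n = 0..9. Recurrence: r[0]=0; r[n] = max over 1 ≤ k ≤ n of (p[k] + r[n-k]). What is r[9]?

24

   n    0    1    2    3    4    5    6    7    8    9
r[n]    0    1    3    5   10   13   16   19   21   24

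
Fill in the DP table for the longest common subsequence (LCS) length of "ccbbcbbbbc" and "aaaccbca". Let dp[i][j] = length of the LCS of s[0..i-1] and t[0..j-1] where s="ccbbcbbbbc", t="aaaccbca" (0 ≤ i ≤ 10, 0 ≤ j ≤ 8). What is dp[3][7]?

   ''  a  a  a  c  c  b  c  a
''  0  0  0  0  0  0  0  0  0
 c  0  0  0  0  1  1  1  1  1
 c  0  0  0  0  1  2  2  2  2
 b  0  0  0  0  1  2  3  3  3
 b  0  0  0  0  1  2  3  3  3
 c  0  0  0  0  1  2  3  4  4
 b  0  0  0  0  1  2  3  4  4
 b  0  0  0  0  1  2  3  4  4
 b  0  0  0  0  1  2  3  4  4
 b  0  0  0  0  1  2  3  4  4
 c  0  0  0  0  1  2  3  4  4

3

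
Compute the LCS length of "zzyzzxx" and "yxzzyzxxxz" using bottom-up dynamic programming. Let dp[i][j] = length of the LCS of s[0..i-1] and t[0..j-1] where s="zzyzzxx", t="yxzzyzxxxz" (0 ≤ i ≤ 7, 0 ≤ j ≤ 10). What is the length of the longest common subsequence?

   ''  y  x  z  z  y  z  x  x  x  z
''  0  0  0  0  0  0  0  0  0  0  0
 z  0  0  0  1  1  1  1  1  1  1  1
 z  0  0  0  1  2  2  2  2  2  2  2
 y  0  1  1  1  2  3  3  3  3  3  3
 z  0  1  1  2  2  3  4  4  4  4  4
 z  0  1  1  2  3  3  4  4  4  4  5
 x  0  1  2  2  3  3  4  5  5  5  5
 x  0  1  2  2  3  3  4  5  6  6  6

6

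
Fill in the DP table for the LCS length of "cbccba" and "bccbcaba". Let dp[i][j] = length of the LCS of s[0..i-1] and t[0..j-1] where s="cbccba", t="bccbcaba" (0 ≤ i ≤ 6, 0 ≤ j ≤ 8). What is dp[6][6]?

   ''  b  c  c  b  c  a  b  a
''  0  0  0  0  0  0  0  0  0
 c  0  0  1  1  1  1  1  1  1
 b  0  1  1  1  2  2  2  2  2
 c  0  1  2  2  2  3  3  3  3
 c  0  1  2  3  3  3  3  3  3
 b  0  1  2  3  4  4  4  4  4
 a  0  1  2  3  4  4  5  5  5

5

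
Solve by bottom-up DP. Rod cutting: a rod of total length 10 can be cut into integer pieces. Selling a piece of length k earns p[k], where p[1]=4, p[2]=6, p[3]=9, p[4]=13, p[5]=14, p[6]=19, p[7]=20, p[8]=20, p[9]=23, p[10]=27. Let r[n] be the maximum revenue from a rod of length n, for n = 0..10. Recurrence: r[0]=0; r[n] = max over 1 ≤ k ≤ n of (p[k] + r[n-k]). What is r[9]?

   n    0    1    2    3    4    5    6    7    8    9   10
r[n]    0    4    8   12   16   20   24   28   32   36   40

36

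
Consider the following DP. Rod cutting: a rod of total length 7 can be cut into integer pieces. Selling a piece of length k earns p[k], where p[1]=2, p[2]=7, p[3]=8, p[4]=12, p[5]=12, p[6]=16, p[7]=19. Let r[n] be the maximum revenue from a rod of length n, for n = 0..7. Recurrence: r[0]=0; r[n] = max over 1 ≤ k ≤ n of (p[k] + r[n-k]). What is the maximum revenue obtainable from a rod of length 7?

23

   n    0    1    2    3    4    5    6    7
r[n]    0    2    7    9   14   16   21   23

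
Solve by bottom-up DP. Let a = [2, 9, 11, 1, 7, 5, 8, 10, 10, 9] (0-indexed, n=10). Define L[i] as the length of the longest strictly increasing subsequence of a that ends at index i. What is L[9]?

4

   i    0    1    2    3    4    5    6    7    8    9
a[i]    2    9   11    1    7    5    8   10   10    9
L[i]    1    2    3    1    2    2    3    4    4    4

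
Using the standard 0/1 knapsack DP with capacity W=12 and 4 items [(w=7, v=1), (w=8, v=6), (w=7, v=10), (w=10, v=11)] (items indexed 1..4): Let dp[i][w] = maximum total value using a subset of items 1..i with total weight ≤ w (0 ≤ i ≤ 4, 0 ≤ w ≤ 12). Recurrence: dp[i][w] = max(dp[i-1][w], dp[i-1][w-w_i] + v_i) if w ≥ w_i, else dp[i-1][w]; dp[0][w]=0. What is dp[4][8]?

10

i\w   0   1   2   3   4   5   6   7   8   9  10  11  12
  0   0   0   0   0   0   0   0   0   0   0   0   0   0
  1   0   0   0   0   0   0   0   1   1   1   1   1   1
  2   0   0   0   0   0   0   0   1   6   6   6   6   6
  3   0   0   0   0   0   0   0  10  10  10  10  10  10
  4   0   0   0   0   0   0   0  10  10  10  11  11  11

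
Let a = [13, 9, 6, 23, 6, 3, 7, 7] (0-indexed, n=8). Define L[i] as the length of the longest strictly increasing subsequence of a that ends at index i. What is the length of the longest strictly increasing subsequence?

2

   i    0    1    2    3    4    5    6    7
a[i]   13    9    6   23    6    3    7    7
L[i]    1    1    1    2    1    1    2    2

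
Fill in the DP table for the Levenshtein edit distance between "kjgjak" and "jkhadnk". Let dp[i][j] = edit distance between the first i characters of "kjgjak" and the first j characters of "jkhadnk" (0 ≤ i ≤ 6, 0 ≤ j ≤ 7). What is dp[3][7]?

6

   ''  j  k  h  a  d  n  k
''  0  1  2  3  4  5  6  7
 k  1  1  1  2  3  4  5  6
 j  2  1  2  2  3  4  5  6
 g  3  2  2  3  3  4  5  6
 j  4  3  3  3  4  4  5  6
 a  5  4  4  4  3  4  5  6
 k  6  5  4  5  4  4  5  5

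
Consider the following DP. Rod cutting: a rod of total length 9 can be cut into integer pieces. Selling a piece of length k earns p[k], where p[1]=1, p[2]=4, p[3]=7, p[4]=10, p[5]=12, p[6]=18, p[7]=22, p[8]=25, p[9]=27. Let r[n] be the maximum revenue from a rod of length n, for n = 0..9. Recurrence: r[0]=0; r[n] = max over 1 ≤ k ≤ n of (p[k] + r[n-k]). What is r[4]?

   n    0    1    2    3    4    5    6    7    8    9
r[n]    0    1    4    7   10   12   18   22   25   27

10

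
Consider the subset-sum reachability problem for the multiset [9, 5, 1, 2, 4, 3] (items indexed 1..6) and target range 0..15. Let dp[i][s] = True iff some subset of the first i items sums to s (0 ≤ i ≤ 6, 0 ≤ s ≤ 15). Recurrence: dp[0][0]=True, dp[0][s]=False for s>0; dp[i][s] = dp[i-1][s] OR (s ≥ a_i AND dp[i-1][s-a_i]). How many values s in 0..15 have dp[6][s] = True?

i\s   0   1   2   3   4   5   6   7   8   9  10  11  12  13  14  15
  0   T   F   F   F   F   F   F   F   F   F   F   F   F   F   F   F
  1   T   F   F   F   F   F   F   F   F   T   F   F   F   F   F   F
  2   T   F   F   F   F   T   F   F   F   T   F   F   F   F   T   F
  3   T   T   F   F   F   T   T   F   F   T   T   F   F   F   T   T
  4   T   T   T   T   F   T   T   T   T   T   T   T   T   F   T   T
  5   T   T   T   T   T   T   T   T   T   T   T   T   T   T   T   T
  6   T   T   T   T   T   T   T   T   T   T   T   T   T   T   T   T

16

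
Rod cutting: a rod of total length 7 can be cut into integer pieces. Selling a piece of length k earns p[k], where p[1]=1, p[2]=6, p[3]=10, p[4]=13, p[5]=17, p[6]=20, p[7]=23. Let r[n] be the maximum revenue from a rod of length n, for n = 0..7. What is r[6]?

   n    0    1    2    3    4    5    6    7
r[n]    0    1    6   10   13   17   20   23

20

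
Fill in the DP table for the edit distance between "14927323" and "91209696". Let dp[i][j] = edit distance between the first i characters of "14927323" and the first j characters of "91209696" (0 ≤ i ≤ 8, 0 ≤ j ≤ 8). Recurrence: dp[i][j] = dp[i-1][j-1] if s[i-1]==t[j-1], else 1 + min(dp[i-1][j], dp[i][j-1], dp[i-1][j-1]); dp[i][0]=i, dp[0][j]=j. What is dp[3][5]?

   ''  9  1  2  0  9  6  9  6
''  0  1  2  3  4  5  6  7  8
 1  1  1  1  2  3  4  5  6  7
 4  2  2  2  2  3  4  5  6  7
 9  3  2  3  3  3  3  4  5  6
 2  4  3  3  3  4  4  4  5  6
 7  5  4  4  4  4  5  5  5  6
 3  6  5  5  5  5  5  6  6  6
 2  7  6  6  5  6  6  6  7  7
 3  8  7  7  6  6  7  7  7  8

3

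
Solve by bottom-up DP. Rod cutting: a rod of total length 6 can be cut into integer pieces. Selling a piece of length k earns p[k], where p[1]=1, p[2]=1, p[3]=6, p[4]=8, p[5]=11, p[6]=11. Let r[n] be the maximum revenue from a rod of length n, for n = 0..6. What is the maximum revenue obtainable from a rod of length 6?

12

   n    0    1    2    3    4    5    6
r[n]    0    1    2    6    8   11   12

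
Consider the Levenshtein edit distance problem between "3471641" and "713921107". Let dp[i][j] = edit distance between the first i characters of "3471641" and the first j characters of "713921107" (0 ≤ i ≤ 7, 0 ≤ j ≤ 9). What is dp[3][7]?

6

   ''  7  1  3  9  2  1  1  0  7
''  0  1  2  3  4  5  6  7  8  9
 3  1  1  2  2  3  4  5  6  7  8
 4  2  2  2  3  3  4  5  6  7  8
 7  3  2  3  3  4  4  5  6  7  7
 1  4  3  2  3  4  5  4  5  6  7
 6  5  4  3  3  4  5  5  5  6  7
 4  6  5  4  4  4  5  6  6  6  7
 1  7  6  5  5  5  5  5  6  7  7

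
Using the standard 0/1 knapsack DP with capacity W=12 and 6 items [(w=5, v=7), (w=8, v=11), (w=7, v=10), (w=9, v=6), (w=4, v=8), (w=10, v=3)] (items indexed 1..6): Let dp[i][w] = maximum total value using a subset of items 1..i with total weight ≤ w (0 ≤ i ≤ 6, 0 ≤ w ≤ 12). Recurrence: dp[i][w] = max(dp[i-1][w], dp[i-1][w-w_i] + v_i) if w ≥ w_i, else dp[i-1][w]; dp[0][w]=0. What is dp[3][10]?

i\w   0   1   2   3   4   5   6   7   8   9  10  11  12
  0   0   0   0   0   0   0   0   0   0   0   0   0   0
  1   0   0   0   0   0   7   7   7   7   7   7   7   7
  2   0   0   0   0   0   7   7   7  11  11  11  11  11
  3   0   0   0   0   0   7   7  10  11  11  11  11  17
  4   0   0   0   0   0   7   7  10  11  11  11  11  17
  5   0   0   0   0   8   8   8  10  11  15  15  18  19
  6   0   0   0   0   8   8   8  10  11  15  15  18  19

11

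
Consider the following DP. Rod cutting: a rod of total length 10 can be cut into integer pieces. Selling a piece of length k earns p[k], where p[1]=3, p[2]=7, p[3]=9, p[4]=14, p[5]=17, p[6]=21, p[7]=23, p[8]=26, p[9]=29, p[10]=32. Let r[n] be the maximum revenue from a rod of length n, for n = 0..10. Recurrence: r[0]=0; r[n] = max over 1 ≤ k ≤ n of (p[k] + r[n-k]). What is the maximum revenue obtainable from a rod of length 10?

   n    0    1    2    3    4    5    6    7    8    9   10
r[n]    0    3    7   10   14   17   21   24   28   31   35

35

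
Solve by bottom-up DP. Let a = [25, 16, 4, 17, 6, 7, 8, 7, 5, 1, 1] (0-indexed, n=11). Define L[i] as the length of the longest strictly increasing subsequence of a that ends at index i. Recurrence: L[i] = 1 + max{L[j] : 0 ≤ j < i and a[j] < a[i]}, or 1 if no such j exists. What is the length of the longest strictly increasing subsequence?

4

   i    0    1    2    3    4    5    6    7    8    9   10
a[i]   25   16    4   17    6    7    8    7    5    1    1
L[i]    1    1    1    2    2    3    4    3    2    1    1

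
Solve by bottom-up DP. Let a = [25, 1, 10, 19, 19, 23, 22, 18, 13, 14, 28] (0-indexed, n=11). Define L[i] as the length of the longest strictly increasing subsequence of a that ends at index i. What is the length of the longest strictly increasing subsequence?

5

   i    0    1    2    3    4    5    6    7    8    9   10
a[i]   25    1   10   19   19   23   22   18   13   14   28
L[i]    1    1    2    3    3    4    4    3    3    4    5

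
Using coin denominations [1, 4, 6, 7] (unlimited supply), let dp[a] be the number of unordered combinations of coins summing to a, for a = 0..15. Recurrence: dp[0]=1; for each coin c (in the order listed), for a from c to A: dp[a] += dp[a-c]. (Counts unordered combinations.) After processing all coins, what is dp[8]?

5

after  coin     0     1     2     3     4     5     6     7     8     9    10    11    12    13    14    15
          1     1     1     1     1     1     1     1     1     1     1     1     1     1     1     1     1
          4     1     1     1     1     2     2     2     2     3     3     3     3     4     4     4     4
          6     1     1     1     1     2     2     3     3     4     4     5     5     7     7     8     8
          7     1     1     1     1     2     2     3     4     5     5     6     7     9    10    12    13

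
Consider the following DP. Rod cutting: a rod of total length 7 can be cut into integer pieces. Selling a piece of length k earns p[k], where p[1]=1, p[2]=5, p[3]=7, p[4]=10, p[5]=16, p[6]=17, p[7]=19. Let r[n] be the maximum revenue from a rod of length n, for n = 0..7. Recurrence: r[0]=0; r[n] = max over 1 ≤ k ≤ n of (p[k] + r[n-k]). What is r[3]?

   n    0    1    2    3    4    5    6    7
r[n]    0    1    5    7   10   16   17   21

7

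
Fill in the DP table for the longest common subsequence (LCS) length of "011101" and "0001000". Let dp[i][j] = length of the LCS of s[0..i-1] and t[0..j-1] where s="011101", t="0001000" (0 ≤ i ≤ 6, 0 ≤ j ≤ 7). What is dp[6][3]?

2

   ''  0  0  0  1  0  0  0
''  0  0  0  0  0  0  0  0
 0  0  1  1  1  1  1  1  1
 1  0  1  1  1  2  2  2  2
 1  0  1  1  1  2  2  2  2
 1  0  1  1  1  2  2  2  2
 0  0  1  2  2  2  3  3  3
 1  0  1  2  2  3  3  3  3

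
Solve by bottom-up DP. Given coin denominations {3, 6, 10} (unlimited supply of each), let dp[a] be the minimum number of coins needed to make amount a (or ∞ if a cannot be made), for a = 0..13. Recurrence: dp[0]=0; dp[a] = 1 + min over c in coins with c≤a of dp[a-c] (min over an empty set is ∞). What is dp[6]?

1

 a  0  1  2  3  4  5  6  7  8  9 10 11 12 13
dp  0  -  -  1  -  -  1  -  -  2  1  -  2  2
(- denotes ∞ / unreachable)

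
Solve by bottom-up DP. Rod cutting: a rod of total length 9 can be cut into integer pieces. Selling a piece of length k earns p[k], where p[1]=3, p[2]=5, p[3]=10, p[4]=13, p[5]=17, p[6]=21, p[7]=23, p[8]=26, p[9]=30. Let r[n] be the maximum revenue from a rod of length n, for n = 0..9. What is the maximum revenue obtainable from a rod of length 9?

   n    0    1    2    3    4    5    6    7    8    9
r[n]    0    3    6   10   13   17   21   24   27   31

31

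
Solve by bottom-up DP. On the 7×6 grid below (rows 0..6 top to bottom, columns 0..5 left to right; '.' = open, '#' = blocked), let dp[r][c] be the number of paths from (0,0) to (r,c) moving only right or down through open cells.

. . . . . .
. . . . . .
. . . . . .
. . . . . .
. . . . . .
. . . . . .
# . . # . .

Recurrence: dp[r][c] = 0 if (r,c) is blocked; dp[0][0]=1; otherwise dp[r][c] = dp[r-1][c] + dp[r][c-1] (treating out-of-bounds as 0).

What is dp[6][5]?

r\c   0   1   2   3   4   5
  0   1   1   1   1   1   1
  1   1   2   3   4   5   6
  2   1   3   6  10  15  21
  3   1   4  10  20  35  56
  4   1   5  15  35  70 126
  5   1   6  21  56 126 252
  6   0   6  27   0 126 378

378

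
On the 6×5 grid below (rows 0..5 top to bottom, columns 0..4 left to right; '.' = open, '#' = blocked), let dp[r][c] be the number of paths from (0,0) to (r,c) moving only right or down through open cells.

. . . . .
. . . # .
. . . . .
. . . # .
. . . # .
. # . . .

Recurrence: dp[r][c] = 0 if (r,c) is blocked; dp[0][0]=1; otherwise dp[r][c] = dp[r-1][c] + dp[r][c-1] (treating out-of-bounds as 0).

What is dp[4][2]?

15

r\c   0   1   2   3   4
  0   1   1   1   1   1
  1   1   2   3   0   1
  2   1   3   6   6   7
  3   1   4  10   0   7
  4   1   5  15   0   7
  5   1   0  15  15  22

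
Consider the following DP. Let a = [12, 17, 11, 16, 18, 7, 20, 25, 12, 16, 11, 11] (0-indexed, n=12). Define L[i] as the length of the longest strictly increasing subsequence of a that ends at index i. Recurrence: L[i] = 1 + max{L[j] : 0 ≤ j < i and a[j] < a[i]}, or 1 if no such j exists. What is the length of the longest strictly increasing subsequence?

   i    0    1    2    3    4    5    6    7    8    9   10   11
a[i]   12   17   11   16   18    7   20   25   12   16   11   11
L[i]    1    2    1    2    3    1    4    5    2    3    2    2

5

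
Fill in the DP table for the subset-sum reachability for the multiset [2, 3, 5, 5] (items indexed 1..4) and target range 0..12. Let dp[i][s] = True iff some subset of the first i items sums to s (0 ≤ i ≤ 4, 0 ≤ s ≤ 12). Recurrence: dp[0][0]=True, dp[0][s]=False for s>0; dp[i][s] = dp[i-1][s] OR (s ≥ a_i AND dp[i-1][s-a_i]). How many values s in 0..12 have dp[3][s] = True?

i\s   0   1   2   3   4   5   6   7   8   9  10  11  12
  0   T   F   F   F   F   F   F   F   F   F   F   F   F
  1   T   F   T   F   F   F   F   F   F   F   F   F   F
  2   T   F   T   T   F   T   F   F   F   F   F   F   F
  3   T   F   T   T   F   T   F   T   T   F   T   F   F
  4   T   F   T   T   F   T   F   T   T   F   T   F   T

7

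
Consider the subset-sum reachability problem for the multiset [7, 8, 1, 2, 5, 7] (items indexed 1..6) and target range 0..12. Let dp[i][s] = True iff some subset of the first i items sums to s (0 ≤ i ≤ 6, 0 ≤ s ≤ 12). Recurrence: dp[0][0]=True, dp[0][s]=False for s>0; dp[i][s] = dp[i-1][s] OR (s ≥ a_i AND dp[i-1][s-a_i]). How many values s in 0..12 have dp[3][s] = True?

5

i\s   0   1   2   3   4   5   6   7   8   9  10  11  12
  0   T   F   F   F   F   F   F   F   F   F   F   F   F
  1   T   F   F   F   F   F   F   T   F   F   F   F   F
  2   T   F   F   F   F   F   F   T   T   F   F   F   F
  3   T   T   F   F   F   F   F   T   T   T   F   F   F
  4   T   T   T   T   F   F   F   T   T   T   T   T   F
  5   T   T   T   T   F   T   T   T   T   T   T   T   T
  6   T   T   T   T   F   T   T   T   T   T   T   T   T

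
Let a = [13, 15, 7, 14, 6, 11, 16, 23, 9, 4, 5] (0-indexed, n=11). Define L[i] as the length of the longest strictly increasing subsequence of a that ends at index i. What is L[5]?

   i    0    1    2    3    4    5    6    7    8    9   10
a[i]   13   15    7   14    6   11   16   23    9    4    5
L[i]    1    2    1    2    1    2    3    4    2    1    2

2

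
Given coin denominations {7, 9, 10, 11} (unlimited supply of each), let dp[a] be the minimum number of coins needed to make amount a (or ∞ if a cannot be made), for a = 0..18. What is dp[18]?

2

 a  0  1  2  3  4  5  6  7  8  9 10 11 12 13 14 15 16 17 18
dp  0  -  -  -  -  -  -  1  -  1  1  1  -  -  2  -  2  2  2
(- denotes ∞ / unreachable)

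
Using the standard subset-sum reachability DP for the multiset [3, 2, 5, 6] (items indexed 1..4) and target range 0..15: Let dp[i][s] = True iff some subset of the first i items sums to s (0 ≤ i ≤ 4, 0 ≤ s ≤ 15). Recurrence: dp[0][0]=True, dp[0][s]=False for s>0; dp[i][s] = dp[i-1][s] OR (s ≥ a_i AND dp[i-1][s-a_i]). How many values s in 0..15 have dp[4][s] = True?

i\s   0   1   2   3   4   5   6   7   8   9  10  11  12  13  14  15
  0   T   F   F   F   F   F   F   F   F   F   F   F   F   F   F   F
  1   T   F   F   T   F   F   F   F   F   F   F   F   F   F   F   F
  2   T   F   T   T   F   T   F   F   F   F   F   F   F   F   F   F
  3   T   F   T   T   F   T   F   T   T   F   T   F   F   F   F   F
  4   T   F   T   T   F   T   T   T   T   T   T   T   F   T   T   F

12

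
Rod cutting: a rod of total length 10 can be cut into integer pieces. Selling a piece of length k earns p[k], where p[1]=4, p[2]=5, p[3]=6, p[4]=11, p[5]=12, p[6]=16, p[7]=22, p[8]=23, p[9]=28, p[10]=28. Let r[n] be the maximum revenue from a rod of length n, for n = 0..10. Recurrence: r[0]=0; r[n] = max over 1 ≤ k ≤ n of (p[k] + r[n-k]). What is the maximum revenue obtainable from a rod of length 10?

40

   n    0    1    2    3    4    5    6    7    8    9   10
r[n]    0    4    8   12   16   20   24   28   32   36   40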